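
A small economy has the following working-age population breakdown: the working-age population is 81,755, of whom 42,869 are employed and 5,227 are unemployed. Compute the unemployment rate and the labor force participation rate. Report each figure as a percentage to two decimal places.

Labor force = employed + unemployed = 42,869 + 5,227 = 48,096.
Unemployment rate = 5,227 / 48,096 = 10.87%.
Labor force participation rate = 48,096 / 81,755 = 58.83%.

Unemployment rate ≈ 10.87%; labor force participation rate ≈ 58.83%.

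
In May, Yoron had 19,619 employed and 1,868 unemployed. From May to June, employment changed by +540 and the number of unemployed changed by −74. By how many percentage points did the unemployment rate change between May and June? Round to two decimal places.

The unemployment rate changed by −0.52 percentage points.

May: labor force = 19,619 + 1,868 = 21,487; u = 1,868/21,487 = 8.69%.
June: labor force = 20,159 + 1,794 = 21,953; u = 1,794/21,953 = 8.17%.
Change = 8.17% − 8.69% = −0.52 pp.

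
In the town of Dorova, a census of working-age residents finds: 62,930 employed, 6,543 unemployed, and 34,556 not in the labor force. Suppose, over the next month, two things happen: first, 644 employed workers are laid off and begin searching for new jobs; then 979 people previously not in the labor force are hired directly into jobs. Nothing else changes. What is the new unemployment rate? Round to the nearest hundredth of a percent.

New unemployment rate ≈ 10.20%.

Initially, labor force = 62,930 + 6,543 = 69,473, so u = 6,543/69,473 = 9.42%.
After the first change, employed falls and unemployed rises by 644; labor force unchanged → E = 62,286, U = 7,187, labor force = 69,473.
After the second change, employed and labor force both rise by 979; unemployed unchanged → E = 63,265, U = 7,187, labor force = 70,452.
New unemployment rate = 7,187 / 70,452 = 10.20%.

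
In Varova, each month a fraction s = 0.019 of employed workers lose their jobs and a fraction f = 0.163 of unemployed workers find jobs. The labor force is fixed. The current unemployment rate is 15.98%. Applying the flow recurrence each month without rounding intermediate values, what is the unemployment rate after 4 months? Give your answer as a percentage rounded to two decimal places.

With a fixed labor force, u_{t+1} = u_t + s·(1−u_t) − f·u_t = u_t·(1−s−f) + s.
Here 1−s−f = 0.818 and s = 0.019.
u_1 = 0.159800 × 0.818 + 0.019 = 0.149716.
u_2 = 0.149716 × 0.818 + 0.019 = 0.141468.
u_3 = 0.141468 × 0.818 + 0.019 = 0.134721.
u_4 = 0.134721 × 0.818 + 0.019 = 0.129202.

Unemployment rate after four months ≈ 12.92%.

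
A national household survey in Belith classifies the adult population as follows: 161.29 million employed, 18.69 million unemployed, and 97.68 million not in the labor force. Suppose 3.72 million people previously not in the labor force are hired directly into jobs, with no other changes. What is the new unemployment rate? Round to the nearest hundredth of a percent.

Initially, labor force = 161.29 + 18.69 = 179.98 million, so u = 18.69/179.98 = 10.38%.
After the change, employed and labor force both rise by 3.72; unemployed unchanged → E = 165.01, U = 18.69, labor force = 183.70 million.
New unemployment rate = 18.69 / 183.70 = 10.17%.

New unemployment rate ≈ 10.17%.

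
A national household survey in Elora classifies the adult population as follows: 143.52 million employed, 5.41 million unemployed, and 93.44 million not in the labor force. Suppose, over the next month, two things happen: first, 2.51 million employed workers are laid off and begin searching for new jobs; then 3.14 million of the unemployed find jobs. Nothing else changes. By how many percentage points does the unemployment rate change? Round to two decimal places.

Initially, labor force = 143.52 + 5.41 = 148.93 million, so u = 5.41/148.93 = 3.63%.
After the first change, employed falls and unemployed rises by 2.51; labor force unchanged → E = 141.01, U = 7.92, labor force = 148.93 million.
After the second change, unemployed falls and employed rises by 3.14; labor force unchanged → E = 144.15, U = 4.78, labor force = 148.93 million.
New unemployment rate = 4.78 / 148.93 = 3.21%.
Change = 3.21% − 3.63% = −0.42 percentage points.

The unemployment rate changes by −0.42 percentage points.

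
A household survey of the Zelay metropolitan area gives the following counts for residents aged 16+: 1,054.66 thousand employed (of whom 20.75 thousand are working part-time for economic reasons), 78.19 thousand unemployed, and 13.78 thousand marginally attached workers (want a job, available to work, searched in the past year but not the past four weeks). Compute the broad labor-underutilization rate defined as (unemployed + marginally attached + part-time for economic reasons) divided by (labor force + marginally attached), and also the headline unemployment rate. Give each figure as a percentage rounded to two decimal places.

Broad underutilization rate ≈ 9.83%; headline unemployment rate ≈ 6.90%.

Labor force = 1,054.66 + 78.19 = 1,132.85 thousand.
Numerator = 78.19 + 13.78 + 20.75 = 112.72 thousand.
Denominator = 1,132.85 + 13.78 = 1,146.63 thousand.
Broad rate = 112.72 / 1,146.63 = 9.83%.
Headline unemployment rate = 78.19 / 1,132.85 = 6.90%.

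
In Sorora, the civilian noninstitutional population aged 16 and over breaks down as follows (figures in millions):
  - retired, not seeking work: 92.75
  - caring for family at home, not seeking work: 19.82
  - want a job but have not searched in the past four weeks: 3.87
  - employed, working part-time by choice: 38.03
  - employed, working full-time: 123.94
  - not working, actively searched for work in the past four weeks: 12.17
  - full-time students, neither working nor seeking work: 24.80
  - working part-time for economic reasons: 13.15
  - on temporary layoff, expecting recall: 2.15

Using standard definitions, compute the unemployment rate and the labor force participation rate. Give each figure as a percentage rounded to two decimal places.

Employed = 38.03 + 123.94 + 13.15 = 175.12 million (anyone who worked, including part-time for economic reasons, counts as employed).
Unemployed = 12.17 + 2.15 = 14.32 million (jobless and actively searching, or on temporary layoff).
Labor force = 175.12 + 14.32 = 189.44 million.
Not in labor force = 92.75 + 19.82 + 3.87 + 24.80 = 141.24 million (those not working and not actively searching are outside the labor force — including those who want a job but have given up searching).
Civilian working-age population = 189.44 + 141.24 = 330.68 million.
Unemployment rate = 14.32 / 189.44 = 7.56%.
Labor force participation rate = 189.44 / 330.68 = 57.29%.

Unemployment rate ≈ 7.56%; labor force participation rate ≈ 57.29%.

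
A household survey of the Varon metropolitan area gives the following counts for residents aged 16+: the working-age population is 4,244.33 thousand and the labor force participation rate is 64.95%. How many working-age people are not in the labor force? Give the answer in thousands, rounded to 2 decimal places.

About 1,487.64 thousand are not in the labor force.

Share not in the labor force = 1 − 0.6495 = 0.3505.
Not in labor force = 0.3505 × 4,244.33 ≈ 1,487.64 thousand.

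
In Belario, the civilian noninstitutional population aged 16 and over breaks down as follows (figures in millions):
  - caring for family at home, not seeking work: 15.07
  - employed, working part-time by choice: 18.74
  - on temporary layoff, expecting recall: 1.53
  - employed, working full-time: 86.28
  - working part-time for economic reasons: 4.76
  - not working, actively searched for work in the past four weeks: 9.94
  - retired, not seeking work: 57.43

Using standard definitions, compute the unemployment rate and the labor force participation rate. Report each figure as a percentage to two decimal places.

Unemployment rate ≈ 9.46%; labor force participation rate ≈ 62.58%.

Employed = 18.74 + 86.28 + 4.76 = 109.78 million (anyone who worked, including part-time for economic reasons, counts as employed).
Unemployed = 1.53 + 9.94 = 11.47 million (jobless and actively searching, or on temporary layoff).
Labor force = 109.78 + 11.47 = 121.25 million.
Not in labor force = 15.07 + 57.43 = 72.50 million (those not working and not actively searching are outside the labor force).
Civilian working-age population = 121.25 + 72.50 = 193.75 million.
Unemployment rate = 11.47 / 121.25 = 9.46%.
Labor force participation rate = 121.25 / 193.75 = 62.58%.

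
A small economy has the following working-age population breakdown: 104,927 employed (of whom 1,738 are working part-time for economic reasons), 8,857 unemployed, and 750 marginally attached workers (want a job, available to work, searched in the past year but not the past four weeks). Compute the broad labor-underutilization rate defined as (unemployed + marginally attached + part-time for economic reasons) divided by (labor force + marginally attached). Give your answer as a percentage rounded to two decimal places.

Broad underutilization rate ≈ 9.91%.

Labor force = 104,927 + 8,857 = 113,784.
Numerator = 8,857 + 750 + 1,738 = 11,345.
Denominator = 113,784 + 750 = 114,534.
Broad rate = 11,345 / 114,534 = 9.91%.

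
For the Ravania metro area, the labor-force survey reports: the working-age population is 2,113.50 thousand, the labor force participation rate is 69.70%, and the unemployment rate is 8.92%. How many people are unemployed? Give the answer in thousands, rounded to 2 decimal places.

About 131.40 thousand are unemployed.

Labor force = 0.6970 × 2,113.50 = 1,473.11 thousand.
Unemployed = 0.0892 × 1,473.11 ≈ 131.40 thousand.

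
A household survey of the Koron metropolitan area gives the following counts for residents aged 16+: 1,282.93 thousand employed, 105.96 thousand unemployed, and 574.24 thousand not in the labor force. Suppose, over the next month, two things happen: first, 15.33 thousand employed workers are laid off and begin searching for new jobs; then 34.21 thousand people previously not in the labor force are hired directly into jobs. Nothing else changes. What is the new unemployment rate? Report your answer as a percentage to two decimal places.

Initially, labor force = 1,282.93 + 105.96 = 1,388.89 thousand, so u = 105.96/1,388.89 = 7.63%.
After the first change, employed falls and unemployed rises by 15.33; labor force unchanged → E = 1,267.60, U = 121.29, labor force = 1,388.89 thousand.
After the second change, employed and labor force both rise by 34.21; unemployed unchanged → E = 1,301.81, U = 121.29, labor force = 1,423.10 thousand.
New unemployment rate = 121.29 / 1,423.10 = 8.52%.

New unemployment rate ≈ 8.52%.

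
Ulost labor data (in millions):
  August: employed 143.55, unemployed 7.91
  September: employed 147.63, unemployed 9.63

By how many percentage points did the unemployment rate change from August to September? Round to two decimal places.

The unemployment rate changed by +0.90 percentage points.

August: labor force = 143.55 + 7.91 = 151.46; u = 7.91/151.46 = 5.22%.
September: labor force = 147.63 + 9.63 = 157.26; u = 9.63/157.26 = 6.12%.
Change = 6.12% − 5.22% = +0.90 pp.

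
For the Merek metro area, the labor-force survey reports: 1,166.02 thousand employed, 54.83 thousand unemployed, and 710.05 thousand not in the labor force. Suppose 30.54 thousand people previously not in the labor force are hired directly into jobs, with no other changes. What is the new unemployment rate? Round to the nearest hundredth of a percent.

Initially, labor force = 1,166.02 + 54.83 = 1,220.85 thousand, so u = 54.83/1,220.85 = 4.49%.
After the change, employed and labor force both rise by 30.54; unemployed unchanged → E = 1,196.56, U = 54.83, labor force = 1,251.39 thousand.
New unemployment rate = 54.83 / 1,251.39 = 4.38%.

New unemployment rate ≈ 4.38%.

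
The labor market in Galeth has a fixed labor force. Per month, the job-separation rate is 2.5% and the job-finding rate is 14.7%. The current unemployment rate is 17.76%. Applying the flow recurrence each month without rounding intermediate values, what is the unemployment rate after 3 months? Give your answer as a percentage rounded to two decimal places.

With a fixed labor force, u_{t+1} = u_t + s·(1−u_t) − f·u_t = u_t·(1−s−f) + s.
Here 1−s−f = 0.828 and s = 0.025.
u_1 = 0.177600 × 0.828 + 0.025 = 0.172053.
u_2 = 0.172053 × 0.828 + 0.025 = 0.167460.
u_3 = 0.167460 × 0.828 + 0.025 = 0.163657.

Unemployment rate after three months ≈ 16.37%.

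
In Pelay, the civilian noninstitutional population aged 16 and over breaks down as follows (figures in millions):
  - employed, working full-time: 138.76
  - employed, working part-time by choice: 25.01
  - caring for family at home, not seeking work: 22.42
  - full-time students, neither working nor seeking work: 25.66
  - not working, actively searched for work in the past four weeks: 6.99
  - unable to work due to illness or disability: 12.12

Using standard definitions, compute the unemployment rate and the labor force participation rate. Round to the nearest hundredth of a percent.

Employed = 138.76 + 25.01 = 163.77 million.
Unemployed = 6.99 million.
Labor force = 163.77 + 6.99 = 170.76 million.
Not in labor force = 22.42 + 25.66 + 12.12 = 60.20 million (those not working and not actively searching are outside the labor force).
Civilian working-age population = 170.76 + 60.20 = 230.96 million.
Unemployment rate = 6.99 / 170.76 = 4.09%.
Labor force participation rate = 170.76 / 230.96 = 73.93%.

Unemployment rate ≈ 4.09%; labor force participation rate ≈ 73.93%.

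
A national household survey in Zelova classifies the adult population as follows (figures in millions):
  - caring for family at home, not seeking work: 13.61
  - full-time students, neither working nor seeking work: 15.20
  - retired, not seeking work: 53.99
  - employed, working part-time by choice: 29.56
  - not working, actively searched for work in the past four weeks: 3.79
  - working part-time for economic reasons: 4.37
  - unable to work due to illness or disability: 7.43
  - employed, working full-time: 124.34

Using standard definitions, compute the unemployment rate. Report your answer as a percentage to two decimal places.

Unemployment rate ≈ 2.34%.

Employed = 29.56 + 4.37 + 124.34 = 158.27 million (anyone who worked, including part-time for economic reasons, counts as employed).
Unemployed = 3.79 million.
Labor force = 158.27 + 3.79 = 162.06 million.
Unemployment rate = 3.79 / 162.06 = 2.34%.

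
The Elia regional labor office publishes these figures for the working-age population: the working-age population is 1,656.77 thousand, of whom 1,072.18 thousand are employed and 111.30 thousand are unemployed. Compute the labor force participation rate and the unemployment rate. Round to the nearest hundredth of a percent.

Labor force = employed + unemployed = 1,072.18 + 111.30 = 1,183.48 thousand.
Unemployment rate = 111.30 / 1,183.48 = 9.40%.
Labor force participation rate = 1,183.48 / 1,656.77 = 71.43%.

Labor force participation rate ≈ 71.43%; unemployment rate ≈ 9.40%.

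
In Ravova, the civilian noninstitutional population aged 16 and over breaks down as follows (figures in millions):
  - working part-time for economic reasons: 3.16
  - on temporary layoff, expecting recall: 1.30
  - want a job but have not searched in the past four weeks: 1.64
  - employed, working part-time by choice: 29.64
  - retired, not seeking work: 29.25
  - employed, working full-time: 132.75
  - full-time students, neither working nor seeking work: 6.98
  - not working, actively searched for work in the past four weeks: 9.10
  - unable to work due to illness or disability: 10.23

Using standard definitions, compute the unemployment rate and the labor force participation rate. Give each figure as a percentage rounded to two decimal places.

Employed = 3.16 + 29.64 + 132.75 = 165.55 million (anyone who worked, including part-time for economic reasons, counts as employed).
Unemployed = 1.30 + 9.10 = 10.40 million (jobless and actively searching, or on temporary layoff).
Labor force = 165.55 + 10.40 = 175.95 million.
Not in labor force = 1.64 + 29.25 + 6.98 + 10.23 = 48.10 million (those not working and not actively searching are outside the labor force — including those who want a job but have given up searching).
Civilian working-age population = 175.95 + 48.10 = 224.05 million.
Unemployment rate = 10.40 / 175.95 = 5.91%.
Labor force participation rate = 175.95 / 224.05 = 78.53%.

Unemployment rate ≈ 5.91%; labor force participation rate ≈ 78.53%.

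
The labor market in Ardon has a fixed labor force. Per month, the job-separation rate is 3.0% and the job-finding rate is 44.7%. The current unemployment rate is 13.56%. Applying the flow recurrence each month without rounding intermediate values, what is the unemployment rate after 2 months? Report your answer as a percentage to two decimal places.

With a fixed labor force, u_{t+1} = u_t + s·(1−u_t) − f·u_t = u_t·(1−s−f) + s.
Here 1−s−f = 0.523 and s = 0.030.
u_1 = 0.135600 × 0.523 + 0.030 = 0.100919.
u_2 = 0.100919 × 0.523 + 0.030 = 0.082781.

Unemployment rate after two months ≈ 8.28%.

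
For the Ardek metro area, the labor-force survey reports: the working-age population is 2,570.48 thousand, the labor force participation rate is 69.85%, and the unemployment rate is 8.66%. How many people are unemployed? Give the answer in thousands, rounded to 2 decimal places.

About 155.49 thousand are unemployed.

Labor force = 0.6985 × 2,570.48 = 1,795.48 thousand.
Unemployed = 0.0866 × 1,795.48 ≈ 155.49 thousand.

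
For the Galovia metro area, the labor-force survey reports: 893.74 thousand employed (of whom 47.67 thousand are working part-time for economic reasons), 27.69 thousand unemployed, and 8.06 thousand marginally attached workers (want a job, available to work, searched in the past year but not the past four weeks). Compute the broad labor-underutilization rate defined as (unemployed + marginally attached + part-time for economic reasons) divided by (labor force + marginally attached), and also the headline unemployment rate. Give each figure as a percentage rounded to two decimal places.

Labor force = 893.74 + 27.69 = 921.43 thousand.
Numerator = 27.69 + 8.06 + 47.67 = 83.42 thousand.
Denominator = 921.43 + 8.06 = 929.49 thousand.
Broad rate = 83.42 / 929.49 = 8.97%.
Headline unemployment rate = 27.69 / 921.43 = 3.01%.

Broad underutilization rate ≈ 8.97%; headline unemployment rate ≈ 3.01%.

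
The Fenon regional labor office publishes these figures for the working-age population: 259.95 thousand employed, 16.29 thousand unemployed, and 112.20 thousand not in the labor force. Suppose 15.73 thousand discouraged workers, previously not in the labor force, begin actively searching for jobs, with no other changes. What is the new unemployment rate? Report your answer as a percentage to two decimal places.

New unemployment rate ≈ 10.97%.

Initially, labor force = 259.95 + 16.29 = 276.24 thousand, so u = 16.29/276.24 = 5.90%.
After the change, unemployed and labor force both rise by 15.73 → E = 259.95, U = 32.02, labor force = 291.97 thousand.
New unemployment rate = 32.02 / 291.97 = 10.97%.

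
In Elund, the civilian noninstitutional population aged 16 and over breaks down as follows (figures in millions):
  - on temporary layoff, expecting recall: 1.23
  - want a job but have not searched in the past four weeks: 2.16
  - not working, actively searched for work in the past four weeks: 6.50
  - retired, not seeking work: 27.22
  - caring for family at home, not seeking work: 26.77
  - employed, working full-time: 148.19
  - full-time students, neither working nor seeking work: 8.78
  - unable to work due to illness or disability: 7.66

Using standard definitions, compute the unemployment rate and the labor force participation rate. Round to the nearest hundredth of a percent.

Unemployment rate ≈ 4.96%; labor force participation rate ≈ 68.23%.

Employed = 148.19 million.
Unemployed = 1.23 + 6.50 = 7.73 million (jobless and actively searching, or on temporary layoff).
Labor force = 148.19 + 7.73 = 155.92 million.
Not in labor force = 2.16 + 27.22 + 26.77 + 8.78 + 7.66 = 72.59 million (those not working and not actively searching are outside the labor force — including those who want a job but have given up searching).
Civilian working-age population = 155.92 + 72.59 = 228.51 million.
Unemployment rate = 7.73 / 155.92 = 4.96%.
Labor force participation rate = 155.92 / 228.51 = 68.23%.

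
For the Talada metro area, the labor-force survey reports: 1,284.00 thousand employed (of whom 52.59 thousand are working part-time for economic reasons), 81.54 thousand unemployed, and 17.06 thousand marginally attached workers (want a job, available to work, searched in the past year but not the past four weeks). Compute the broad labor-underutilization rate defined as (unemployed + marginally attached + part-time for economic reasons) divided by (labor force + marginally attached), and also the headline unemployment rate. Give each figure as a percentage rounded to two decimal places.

Broad underutilization rate ≈ 10.94%; headline unemployment rate ≈ 5.97%.

Labor force = 1,284.00 + 81.54 = 1,365.54 thousand.
Numerator = 81.54 + 17.06 + 52.59 = 151.19 thousand.
Denominator = 1,365.54 + 17.06 = 1,382.60 thousand.
Broad rate = 151.19 / 1,382.60 = 10.94%.
Headline unemployment rate = 81.54 / 1,365.54 = 5.97%.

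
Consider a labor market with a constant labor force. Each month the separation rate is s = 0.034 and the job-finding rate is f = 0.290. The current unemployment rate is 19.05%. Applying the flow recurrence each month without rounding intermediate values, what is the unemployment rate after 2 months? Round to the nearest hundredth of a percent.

With a fixed labor force, u_{t+1} = u_t + s·(1−u_t) − f·u_t = u_t·(1−s−f) + s.
Here 1−s−f = 0.676 and s = 0.034.
u_1 = 0.190500 × 0.676 + 0.034 = 0.162778.
u_2 = 0.162778 × 0.676 + 0.034 = 0.144038.

Unemployment rate after two months ≈ 14.40%.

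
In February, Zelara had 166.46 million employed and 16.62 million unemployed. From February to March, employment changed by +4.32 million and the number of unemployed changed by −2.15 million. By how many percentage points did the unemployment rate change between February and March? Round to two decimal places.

The unemployment rate changed by −1.27 percentage points.

February: labor force = 166.46 + 16.62 = 183.08; u = 16.62/183.08 = 9.08%.
March: labor force = 170.78 + 14.47 = 185.25; u = 14.47/185.25 = 7.81%.
Change = 7.81% − 9.08% = −1.27 pp.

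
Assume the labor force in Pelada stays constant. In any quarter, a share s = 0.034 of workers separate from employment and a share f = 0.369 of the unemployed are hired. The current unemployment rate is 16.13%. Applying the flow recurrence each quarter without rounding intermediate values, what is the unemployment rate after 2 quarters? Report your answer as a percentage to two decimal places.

With a fixed labor force, u_{t+1} = u_t + s·(1−u_t) − f·u_t = u_t·(1−s−f) + s.
Here 1−s−f = 0.597 and s = 0.034.
u_1 = 0.161300 × 0.597 + 0.034 = 0.130296.
u_2 = 0.130296 × 0.597 + 0.034 = 0.111787.

Unemployment rate after two quarters ≈ 11.18%.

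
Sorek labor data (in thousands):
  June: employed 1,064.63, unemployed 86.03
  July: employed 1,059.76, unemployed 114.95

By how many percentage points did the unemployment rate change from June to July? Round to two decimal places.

The unemployment rate changed by +2.31 percentage points.

June: labor force = 1,064.63 + 86.03 = 1,150.66; u = 86.03/1,150.66 = 7.48%.
July: labor force = 1,059.76 + 114.95 = 1,174.71; u = 114.95/1,174.71 = 9.79%.
Change = 9.79% − 7.48% = +2.31 pp.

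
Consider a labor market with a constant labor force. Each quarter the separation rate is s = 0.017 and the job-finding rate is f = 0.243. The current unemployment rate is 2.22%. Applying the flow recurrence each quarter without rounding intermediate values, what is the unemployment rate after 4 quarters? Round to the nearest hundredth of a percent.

With a fixed labor force, u_{t+1} = u_t + s·(1−u_t) − f·u_t = u_t·(1−s−f) + s.
Here 1−s−f = 0.740 and s = 0.017.
u_1 = 0.022200 × 0.740 + 0.017 = 0.033428.
u_2 = 0.033428 × 0.740 + 0.017 = 0.041737.
u_3 = 0.041737 × 0.740 + 0.017 = 0.047885.
u_4 = 0.047885 × 0.740 + 0.017 = 0.052435.

Unemployment rate after four quarters ≈ 5.24%.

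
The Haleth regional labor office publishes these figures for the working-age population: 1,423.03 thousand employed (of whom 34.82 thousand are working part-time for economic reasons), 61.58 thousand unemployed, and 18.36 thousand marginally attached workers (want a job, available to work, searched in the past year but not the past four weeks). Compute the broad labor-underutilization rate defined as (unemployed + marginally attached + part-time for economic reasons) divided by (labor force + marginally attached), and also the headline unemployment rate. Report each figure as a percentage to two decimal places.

Labor force = 1,423.03 + 61.58 = 1,484.61 thousand.
Numerator = 61.58 + 18.36 + 34.82 = 114.76 thousand.
Denominator = 1,484.61 + 18.36 = 1,502.97 thousand.
Broad rate = 114.76 / 1,502.97 = 7.64%.
Headline unemployment rate = 61.58 / 1,484.61 = 4.15%.

Broad underutilization rate ≈ 7.64%; headline unemployment rate ≈ 4.15%.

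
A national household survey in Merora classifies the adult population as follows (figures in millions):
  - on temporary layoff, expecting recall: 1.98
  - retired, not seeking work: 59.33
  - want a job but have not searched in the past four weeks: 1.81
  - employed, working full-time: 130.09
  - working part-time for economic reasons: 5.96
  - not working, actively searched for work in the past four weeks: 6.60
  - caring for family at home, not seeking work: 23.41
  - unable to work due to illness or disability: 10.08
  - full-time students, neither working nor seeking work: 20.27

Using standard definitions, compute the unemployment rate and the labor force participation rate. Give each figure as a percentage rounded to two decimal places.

Employed = 130.09 + 5.96 = 136.05 million (anyone who worked, including part-time for economic reasons, counts as employed).
Unemployed = 1.98 + 6.60 = 8.58 million (jobless and actively searching, or on temporary layoff).
Labor force = 136.05 + 8.58 = 144.63 million.
Not in labor force = 59.33 + 1.81 + 23.41 + 10.08 + 20.27 = 114.90 million (those not working and not actively searching are outside the labor force — including those who want a job but have given up searching).
Civilian working-age population = 144.63 + 114.90 = 259.53 million.
Unemployment rate = 8.58 / 144.63 = 5.93%.
Labor force participation rate = 144.63 / 259.53 = 55.73%.

Unemployment rate ≈ 5.93%; labor force participation rate ≈ 55.73%.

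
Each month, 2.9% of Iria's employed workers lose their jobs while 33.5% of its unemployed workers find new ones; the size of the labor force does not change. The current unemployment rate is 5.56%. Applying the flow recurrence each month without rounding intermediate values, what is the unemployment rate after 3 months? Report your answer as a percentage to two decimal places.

Unemployment rate after three months ≈ 7.35%.

With a fixed labor force, u_{t+1} = u_t + s·(1−u_t) − f·u_t = u_t·(1−s−f) + s.
Here 1−s−f = 0.636 and s = 0.029.
u_1 = 0.055600 × 0.636 + 0.029 = 0.064362.
u_2 = 0.064362 × 0.636 + 0.029 = 0.069934.
u_3 = 0.069934 × 0.636 + 0.029 = 0.073478.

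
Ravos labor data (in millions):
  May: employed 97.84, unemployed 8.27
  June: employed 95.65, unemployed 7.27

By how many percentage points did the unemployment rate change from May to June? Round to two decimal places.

May: labor force = 97.84 + 8.27 = 106.11; u = 8.27/106.11 = 7.79%.
June: labor force = 95.65 + 7.27 = 102.92; u = 7.27/102.92 = 7.06%.
Change = 7.06% − 7.79% = −0.73 pp.

The unemployment rate changed by −0.73 percentage points.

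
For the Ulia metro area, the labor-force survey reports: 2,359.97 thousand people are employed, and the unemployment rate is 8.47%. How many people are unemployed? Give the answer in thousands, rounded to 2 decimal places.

Let U be the number unemployed. The labor force is E + U, and U/(E+U) = 0.0847.
So U = 0.0847 × 2,359.97 / (1 − 0.0847) = 199.8895 / 0.9153 ≈ 218.39 thousand.

About 218.39 thousand are unemployed.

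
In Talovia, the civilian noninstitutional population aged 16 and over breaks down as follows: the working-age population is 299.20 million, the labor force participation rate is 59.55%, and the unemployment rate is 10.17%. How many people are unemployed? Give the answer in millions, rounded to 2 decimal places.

About 18.12 million are unemployed.

Labor force = 0.5955 × 299.20 = 178.17 million.
Unemployed = 0.1017 × 178.17 ≈ 18.12 million.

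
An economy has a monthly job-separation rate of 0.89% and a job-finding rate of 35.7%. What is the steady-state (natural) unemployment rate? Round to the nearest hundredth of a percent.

At steady state the flows balance: s·E = f·U, so U/(E+U) = s/(s+f).
u* = 0.89 / (0.89 + 35.7) = 0.89 / 36.59 = 2.43%.

Steady-state unemployment rate ≈ 2.43%.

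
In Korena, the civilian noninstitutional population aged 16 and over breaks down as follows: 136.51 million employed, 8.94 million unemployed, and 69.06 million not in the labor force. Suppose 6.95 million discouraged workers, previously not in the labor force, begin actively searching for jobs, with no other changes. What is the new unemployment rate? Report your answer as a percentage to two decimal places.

New unemployment rate ≈ 10.43%.

Initially, labor force = 136.51 + 8.94 = 145.45 million, so u = 8.94/145.45 = 6.15%.
After the change, unemployed and labor force both rise by 6.95 → E = 136.51, U = 15.89, labor force = 152.40 million.
New unemployment rate = 15.89 / 152.40 = 10.43%.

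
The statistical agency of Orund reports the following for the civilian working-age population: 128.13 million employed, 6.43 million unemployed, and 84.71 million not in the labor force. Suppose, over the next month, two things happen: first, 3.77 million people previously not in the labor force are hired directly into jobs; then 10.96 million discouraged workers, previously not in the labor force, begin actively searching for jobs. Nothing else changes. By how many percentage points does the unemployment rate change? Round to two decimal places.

The unemployment rate changes by +6.87 percentage points.

Initially, labor force = 128.13 + 6.43 = 134.56 million, so u = 6.43/134.56 = 4.78%.
After the first change, employed and labor force both rise by 3.77; unemployed unchanged → E = 131.90, U = 6.43, labor force = 138.33 million.
After the second change, unemployed and labor force both rise by 10.96 → E = 131.90, U = 17.39, labor force = 149.29 million.
New unemployment rate = 17.39 / 149.29 = 11.65%.
Change = 11.65% − 4.78% = +6.87 percentage points.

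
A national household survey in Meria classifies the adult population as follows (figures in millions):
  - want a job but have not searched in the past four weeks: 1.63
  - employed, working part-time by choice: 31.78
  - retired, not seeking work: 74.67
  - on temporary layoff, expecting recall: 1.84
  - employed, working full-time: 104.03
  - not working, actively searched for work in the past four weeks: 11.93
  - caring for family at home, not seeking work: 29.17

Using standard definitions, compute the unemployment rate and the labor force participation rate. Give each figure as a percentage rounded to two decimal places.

Employed = 31.78 + 104.03 = 135.81 million.
Unemployed = 1.84 + 11.93 = 13.77 million (jobless and actively searching, or on temporary layoff).
Labor force = 135.81 + 13.77 = 149.58 million.
Not in labor force = 1.63 + 74.67 + 29.17 = 105.47 million (those not working and not actively searching are outside the labor force — including those who want a job but have given up searching).
Civilian working-age population = 149.58 + 105.47 = 255.05 million.
Unemployment rate = 13.77 / 149.58 = 9.21%.
Labor force participation rate = 149.58 / 255.05 = 58.65%.

Unemployment rate ≈ 9.21%; labor force participation rate ≈ 58.65%.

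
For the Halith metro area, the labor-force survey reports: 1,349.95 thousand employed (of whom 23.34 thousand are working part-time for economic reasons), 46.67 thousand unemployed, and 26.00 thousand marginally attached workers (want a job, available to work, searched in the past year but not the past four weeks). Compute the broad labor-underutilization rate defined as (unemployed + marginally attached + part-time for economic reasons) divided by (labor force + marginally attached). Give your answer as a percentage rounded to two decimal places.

Labor force = 1,349.95 + 46.67 = 1,396.62 thousand.
Numerator = 46.67 + 26.00 + 23.34 = 96.01 thousand.
Denominator = 1,396.62 + 26.00 = 1,422.62 thousand.
Broad rate = 96.01 / 1,422.62 = 6.75%.

Broad underutilization rate ≈ 6.75%.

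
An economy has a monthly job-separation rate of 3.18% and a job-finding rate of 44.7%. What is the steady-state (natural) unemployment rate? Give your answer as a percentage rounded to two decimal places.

At steady state the flows balance: s·E = f·U, so U/(E+U) = s/(s+f).
u* = 3.18 / (3.18 + 44.7) = 3.18 / 47.88 = 6.64%.

Steady-state unemployment rate ≈ 6.64%.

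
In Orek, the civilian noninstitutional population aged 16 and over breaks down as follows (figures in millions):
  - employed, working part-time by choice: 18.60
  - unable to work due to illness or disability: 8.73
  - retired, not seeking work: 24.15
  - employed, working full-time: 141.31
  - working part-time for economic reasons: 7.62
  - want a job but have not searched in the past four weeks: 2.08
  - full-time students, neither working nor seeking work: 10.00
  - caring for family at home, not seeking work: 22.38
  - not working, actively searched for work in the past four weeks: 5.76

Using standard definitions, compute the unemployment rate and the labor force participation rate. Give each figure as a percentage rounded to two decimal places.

Unemployment rate ≈ 3.32%; labor force participation rate ≈ 72.02%.

Employed = 18.60 + 141.31 + 7.62 = 167.53 million (anyone who worked, including part-time for economic reasons, counts as employed).
Unemployed = 5.76 million.
Labor force = 167.53 + 5.76 = 173.29 million.
Not in labor force = 8.73 + 24.15 + 2.08 + 10.00 + 22.38 = 67.34 million (those not working and not actively searching are outside the labor force — including those who want a job but have given up searching).
Civilian working-age population = 173.29 + 67.34 = 240.63 million.
Unemployment rate = 5.76 / 173.29 = 3.32%.
Labor force participation rate = 173.29 / 240.63 = 72.02%.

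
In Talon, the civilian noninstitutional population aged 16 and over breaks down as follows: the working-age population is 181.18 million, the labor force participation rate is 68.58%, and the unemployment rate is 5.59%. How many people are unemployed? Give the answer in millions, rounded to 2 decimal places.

About 6.95 million are unemployed.

Labor force = 0.6858 × 181.18 = 124.25 million.
Unemployed = 0.0559 × 124.25 ≈ 6.95 million.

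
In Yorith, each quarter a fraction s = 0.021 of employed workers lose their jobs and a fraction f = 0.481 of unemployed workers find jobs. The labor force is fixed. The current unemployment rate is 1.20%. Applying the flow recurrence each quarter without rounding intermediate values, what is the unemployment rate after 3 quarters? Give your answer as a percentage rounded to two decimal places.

Unemployment rate after three quarters ≈ 3.81%.

With a fixed labor force, u_{t+1} = u_t + s·(1−u_t) − f·u_t = u_t·(1−s−f) + s.
Here 1−s−f = 0.498 and s = 0.021.
u_1 = 0.012000 × 0.498 + 0.021 = 0.026976.
u_2 = 0.026976 × 0.498 + 0.021 = 0.034434.
u_3 = 0.034434 × 0.498 + 0.021 = 0.038148.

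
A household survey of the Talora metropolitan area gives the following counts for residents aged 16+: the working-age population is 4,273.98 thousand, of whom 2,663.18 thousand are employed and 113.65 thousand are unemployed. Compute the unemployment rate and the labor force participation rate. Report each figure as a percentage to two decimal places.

Unemployment rate ≈ 4.09%; labor force participation rate ≈ 64.97%.

Labor force = employed + unemployed = 2,663.18 + 113.65 = 2,776.83 thousand.
Unemployment rate = 113.65 / 2,776.83 = 4.09%.
Labor force participation rate = 2,776.83 / 4,273.98 = 64.97%.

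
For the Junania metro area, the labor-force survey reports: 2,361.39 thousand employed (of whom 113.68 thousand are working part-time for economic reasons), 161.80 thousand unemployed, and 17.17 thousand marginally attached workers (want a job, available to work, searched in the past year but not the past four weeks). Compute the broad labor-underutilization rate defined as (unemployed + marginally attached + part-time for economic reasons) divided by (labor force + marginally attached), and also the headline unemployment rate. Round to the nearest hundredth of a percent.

Broad underutilization rate ≈ 11.52%; headline unemployment rate ≈ 6.41%.

Labor force = 2,361.39 + 161.80 = 2,523.19 thousand.
Numerator = 161.80 + 17.17 + 113.68 = 292.65 thousand.
Denominator = 2,523.19 + 17.17 = 2,540.36 thousand.
Broad rate = 292.65 / 2,540.36 = 11.52%.
Headline unemployment rate = 161.80 / 2,523.19 = 6.41%.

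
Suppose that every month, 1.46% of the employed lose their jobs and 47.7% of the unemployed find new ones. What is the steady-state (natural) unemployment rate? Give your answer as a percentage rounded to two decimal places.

Steady-state unemployment rate ≈ 2.97%.

At steady state the flows balance: s·E = f·U, so U/(E+U) = s/(s+f).
u* = 1.46 / (1.46 + 47.7) = 1.46 / 49.16 = 2.97%.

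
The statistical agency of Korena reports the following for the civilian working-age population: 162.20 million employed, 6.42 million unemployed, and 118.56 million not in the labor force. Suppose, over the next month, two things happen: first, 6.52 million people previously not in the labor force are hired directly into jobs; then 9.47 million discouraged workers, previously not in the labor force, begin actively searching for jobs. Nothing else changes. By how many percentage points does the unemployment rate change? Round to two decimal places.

Initially, labor force = 162.20 + 6.42 = 168.62 million, so u = 6.42/168.62 = 3.81%.
After the first change, employed and labor force both rise by 6.52; unemployed unchanged → E = 168.72, U = 6.42, labor force = 175.14 million.
After the second change, unemployed and labor force both rise by 9.47 → E = 168.72, U = 15.89, labor force = 184.61 million.
New unemployment rate = 15.89 / 184.61 = 8.61%.
Change = 8.61% − 3.81% = +4.80 percentage points.

The unemployment rate changes by +4.80 percentage points.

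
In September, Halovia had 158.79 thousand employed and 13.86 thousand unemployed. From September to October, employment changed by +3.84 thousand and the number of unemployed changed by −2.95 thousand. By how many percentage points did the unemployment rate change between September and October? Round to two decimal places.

The unemployment rate changed by −1.74 percentage points.

September: labor force = 158.79 + 13.86 = 172.65; u = 13.86/172.65 = 8.03%.
October: labor force = 162.63 + 10.91 = 173.54; u = 10.91/173.54 = 6.29%.
Change = 6.29% − 8.03% = −1.74 pp.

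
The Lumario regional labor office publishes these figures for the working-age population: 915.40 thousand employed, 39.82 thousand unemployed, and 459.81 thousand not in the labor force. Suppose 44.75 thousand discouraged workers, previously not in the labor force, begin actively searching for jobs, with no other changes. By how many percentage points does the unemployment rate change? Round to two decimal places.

Initially, labor force = 915.40 + 39.82 = 955.22 thousand, so u = 39.82/955.22 = 4.17%.
After the change, unemployed and labor force both rise by 44.75 → E = 915.40, U = 84.57, labor force = 999.97 thousand.
New unemployment rate = 84.57 / 999.97 = 8.46%.
Change = 8.46% − 4.17% = +4.29 percentage points.

The unemployment rate changes by +4.29 percentage points.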